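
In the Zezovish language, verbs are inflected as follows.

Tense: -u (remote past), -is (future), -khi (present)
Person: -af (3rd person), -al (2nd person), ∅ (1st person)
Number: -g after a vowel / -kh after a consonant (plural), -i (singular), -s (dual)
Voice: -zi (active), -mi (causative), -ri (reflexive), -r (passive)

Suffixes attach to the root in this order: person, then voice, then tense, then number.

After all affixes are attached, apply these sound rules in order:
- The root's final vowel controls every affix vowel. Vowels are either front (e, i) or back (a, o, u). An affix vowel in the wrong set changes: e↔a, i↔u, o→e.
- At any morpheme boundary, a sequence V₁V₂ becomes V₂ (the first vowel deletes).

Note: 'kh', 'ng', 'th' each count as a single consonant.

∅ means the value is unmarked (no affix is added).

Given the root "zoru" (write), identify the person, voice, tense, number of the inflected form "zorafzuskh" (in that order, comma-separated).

3rd person, active, future, plural

Segment: zoru-af-zi-is-kh.
person: -af → 3rd person.
voice: -zi → active.
tense: -is → future.
number: -g/kh → plural.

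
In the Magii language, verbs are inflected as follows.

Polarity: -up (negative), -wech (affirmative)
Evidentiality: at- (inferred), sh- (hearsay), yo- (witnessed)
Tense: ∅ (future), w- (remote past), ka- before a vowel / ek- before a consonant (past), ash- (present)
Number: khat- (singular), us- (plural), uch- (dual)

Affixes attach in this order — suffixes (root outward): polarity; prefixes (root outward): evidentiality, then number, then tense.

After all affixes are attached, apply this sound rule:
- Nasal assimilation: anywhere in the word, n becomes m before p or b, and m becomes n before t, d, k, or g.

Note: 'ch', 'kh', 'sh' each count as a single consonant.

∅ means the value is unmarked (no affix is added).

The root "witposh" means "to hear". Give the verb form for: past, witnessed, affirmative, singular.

Attach evidentiality witnessed yo- → yowitposh.
Attach polarity affirmative -wech → yowitposhwech.
Attach number singular khat- → khatyowitposhwech.
Attach tense past ek- (before consonant 'kh') → ekkhatyowitposhwech.
Nasal assimilation: no change.

ekkhatyowitposhwech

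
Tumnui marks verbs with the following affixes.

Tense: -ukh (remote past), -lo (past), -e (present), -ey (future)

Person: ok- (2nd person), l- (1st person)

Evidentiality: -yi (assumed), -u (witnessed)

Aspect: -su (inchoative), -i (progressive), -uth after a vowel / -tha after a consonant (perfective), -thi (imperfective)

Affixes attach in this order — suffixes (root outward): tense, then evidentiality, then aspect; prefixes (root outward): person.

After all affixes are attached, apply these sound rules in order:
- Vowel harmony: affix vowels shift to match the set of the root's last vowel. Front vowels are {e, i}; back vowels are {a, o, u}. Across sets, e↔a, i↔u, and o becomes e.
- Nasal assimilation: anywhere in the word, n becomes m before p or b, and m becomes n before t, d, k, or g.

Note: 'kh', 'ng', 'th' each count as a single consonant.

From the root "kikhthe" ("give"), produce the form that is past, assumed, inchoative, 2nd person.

ekkikhtheleyisi

Attach tense past -lo → kikhthelo.
Attach person 2nd person ok- → okkikhthelo.
Attach evidentiality assumed -yi → okkikhtheloyi.
Attach aspect inchoative -su → okkikhtheloyisu.
Apply vowel harmony: okkikhtheloyisu → ekkikhtheleyisi.
Nasal assimilation: no change.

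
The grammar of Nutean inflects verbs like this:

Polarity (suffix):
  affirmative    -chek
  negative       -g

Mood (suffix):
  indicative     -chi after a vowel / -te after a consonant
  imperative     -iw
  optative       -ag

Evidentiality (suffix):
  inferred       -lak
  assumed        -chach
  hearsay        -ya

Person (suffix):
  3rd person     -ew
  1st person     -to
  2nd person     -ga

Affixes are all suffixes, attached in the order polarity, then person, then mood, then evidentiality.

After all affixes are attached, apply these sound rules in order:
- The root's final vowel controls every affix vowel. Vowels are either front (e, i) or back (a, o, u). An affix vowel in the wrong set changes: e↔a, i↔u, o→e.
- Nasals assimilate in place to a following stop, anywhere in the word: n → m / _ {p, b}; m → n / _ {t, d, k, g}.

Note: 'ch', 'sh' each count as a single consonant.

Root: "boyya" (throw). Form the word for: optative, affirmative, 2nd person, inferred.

boyyachakgaaglak

Attach polarity affirmative -chek → boyyachek.
Attach person 2nd person -ga → boyyachekga.
Attach mood optative -ag → boyyachekgaag.
Attach evidentiality inferred -lak → boyyachekgaaglak.
Apply vowel harmony: boyyachekgaaglak → boyyachakgaaglak.
Nasal assimilation: no change.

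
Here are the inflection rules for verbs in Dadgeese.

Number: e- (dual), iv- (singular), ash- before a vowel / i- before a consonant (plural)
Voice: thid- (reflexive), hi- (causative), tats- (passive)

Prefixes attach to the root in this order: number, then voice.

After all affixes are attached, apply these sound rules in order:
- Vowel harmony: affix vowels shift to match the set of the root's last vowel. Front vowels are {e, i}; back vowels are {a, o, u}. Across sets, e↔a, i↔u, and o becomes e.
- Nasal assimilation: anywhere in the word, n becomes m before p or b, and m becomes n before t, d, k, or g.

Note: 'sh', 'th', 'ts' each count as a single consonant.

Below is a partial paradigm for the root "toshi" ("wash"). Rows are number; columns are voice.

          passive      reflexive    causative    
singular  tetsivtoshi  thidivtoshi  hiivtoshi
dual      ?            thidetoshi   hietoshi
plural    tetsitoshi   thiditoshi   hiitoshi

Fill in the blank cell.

tetsetoshi

Attach number dual e- → etoshi.
Attach voice passive tats- → tatsetoshi.
Apply vowel harmony: tatsetoshi → tetsetoshi.
Nasal assimilation: no change.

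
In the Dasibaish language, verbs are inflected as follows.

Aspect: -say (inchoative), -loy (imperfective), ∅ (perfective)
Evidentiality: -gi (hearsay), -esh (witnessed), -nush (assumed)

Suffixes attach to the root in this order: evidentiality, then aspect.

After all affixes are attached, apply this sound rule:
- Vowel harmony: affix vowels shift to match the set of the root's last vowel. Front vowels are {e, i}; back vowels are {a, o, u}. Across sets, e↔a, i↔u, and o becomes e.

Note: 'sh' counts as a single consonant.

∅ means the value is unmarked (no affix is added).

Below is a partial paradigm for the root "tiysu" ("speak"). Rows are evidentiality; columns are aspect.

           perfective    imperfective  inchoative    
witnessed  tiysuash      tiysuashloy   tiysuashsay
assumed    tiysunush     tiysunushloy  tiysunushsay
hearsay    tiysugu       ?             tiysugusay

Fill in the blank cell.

tiysuguloy

Attach evidentiality hearsay -gi → tiysugi.
Attach aspect imperfective -loy → tiysugiloy.
Apply vowel harmony: tiysugiloy → tiysuguloy.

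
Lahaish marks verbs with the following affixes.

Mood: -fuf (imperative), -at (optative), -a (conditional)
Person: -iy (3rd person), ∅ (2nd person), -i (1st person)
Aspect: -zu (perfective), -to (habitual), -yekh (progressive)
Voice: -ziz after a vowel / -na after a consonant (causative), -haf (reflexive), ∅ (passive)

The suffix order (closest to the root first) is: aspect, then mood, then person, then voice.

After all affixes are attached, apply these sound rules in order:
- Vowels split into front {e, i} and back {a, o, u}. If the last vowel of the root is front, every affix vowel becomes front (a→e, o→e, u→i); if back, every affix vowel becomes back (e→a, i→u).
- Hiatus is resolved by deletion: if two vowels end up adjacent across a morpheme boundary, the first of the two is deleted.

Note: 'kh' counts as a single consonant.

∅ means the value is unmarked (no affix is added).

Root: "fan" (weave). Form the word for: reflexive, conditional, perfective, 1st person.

fanzuhaf

Attach aspect perfective -zu → fanzu.
Attach mood conditional -a → fanzua.
Attach person 1st person -i → fanzuai.
Attach voice reflexive -haf → fanzuaihaf.
Apply vowel harmony: fanzuaihaf → fanzuauhaf.
Apply vowel deletion: fanzuauhaf → fanzuhaf.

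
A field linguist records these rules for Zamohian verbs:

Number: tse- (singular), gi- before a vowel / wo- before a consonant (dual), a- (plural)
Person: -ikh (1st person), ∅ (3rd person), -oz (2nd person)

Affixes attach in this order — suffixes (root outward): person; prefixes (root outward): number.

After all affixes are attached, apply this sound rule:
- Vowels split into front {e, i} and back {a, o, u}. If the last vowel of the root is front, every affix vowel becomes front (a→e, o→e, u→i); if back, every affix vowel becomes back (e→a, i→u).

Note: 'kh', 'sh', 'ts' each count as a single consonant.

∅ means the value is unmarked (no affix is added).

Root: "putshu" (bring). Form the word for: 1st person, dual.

Attach number dual wo- (before consonant 'p') → woputshu.
Attach person 1st person -ikh → woputshuikh.
Apply vowel harmony: woputshuikh → woputshuukh.

woputshuukh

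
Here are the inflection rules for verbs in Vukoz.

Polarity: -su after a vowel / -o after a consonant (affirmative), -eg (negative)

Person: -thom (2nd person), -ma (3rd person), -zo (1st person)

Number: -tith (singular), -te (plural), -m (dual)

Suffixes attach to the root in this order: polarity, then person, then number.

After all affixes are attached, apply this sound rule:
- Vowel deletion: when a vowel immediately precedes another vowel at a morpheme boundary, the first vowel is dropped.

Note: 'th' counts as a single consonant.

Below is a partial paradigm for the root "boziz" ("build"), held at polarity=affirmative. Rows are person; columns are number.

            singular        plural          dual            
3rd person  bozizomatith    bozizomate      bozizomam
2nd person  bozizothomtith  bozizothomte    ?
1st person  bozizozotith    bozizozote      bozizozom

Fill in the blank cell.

bozizothomm

Attach polarity affirmative -o (after consonant 'z') → bozizo.
Attach person 2nd person -thom → bozizothom.
Attach number dual -m → bozizothomm.
Vowel deletion: no change.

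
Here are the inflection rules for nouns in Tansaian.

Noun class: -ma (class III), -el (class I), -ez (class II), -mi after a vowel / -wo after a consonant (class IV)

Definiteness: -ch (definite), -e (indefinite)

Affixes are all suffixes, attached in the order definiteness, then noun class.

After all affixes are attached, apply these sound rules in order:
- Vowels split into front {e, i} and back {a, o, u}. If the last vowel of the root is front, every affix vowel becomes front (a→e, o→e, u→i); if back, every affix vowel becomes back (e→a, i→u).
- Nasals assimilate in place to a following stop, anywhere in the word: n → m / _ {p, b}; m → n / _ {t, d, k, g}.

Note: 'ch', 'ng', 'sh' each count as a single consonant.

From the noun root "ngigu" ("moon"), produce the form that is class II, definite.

Attach definiteness definite -ch → ngiguch.
Attach noun class class II -ez → ngiguchez.
Apply vowel harmony: ngiguchez → ngiguchaz.
Nasal assimilation: no change.

ngiguchaz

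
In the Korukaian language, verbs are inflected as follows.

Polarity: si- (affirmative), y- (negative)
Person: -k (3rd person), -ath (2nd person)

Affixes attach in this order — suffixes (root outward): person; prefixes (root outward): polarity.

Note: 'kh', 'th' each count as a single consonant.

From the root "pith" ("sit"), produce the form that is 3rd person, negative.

Attach polarity negative y- → ypith.
Attach person 3rd person -k → ypithk.

ypithk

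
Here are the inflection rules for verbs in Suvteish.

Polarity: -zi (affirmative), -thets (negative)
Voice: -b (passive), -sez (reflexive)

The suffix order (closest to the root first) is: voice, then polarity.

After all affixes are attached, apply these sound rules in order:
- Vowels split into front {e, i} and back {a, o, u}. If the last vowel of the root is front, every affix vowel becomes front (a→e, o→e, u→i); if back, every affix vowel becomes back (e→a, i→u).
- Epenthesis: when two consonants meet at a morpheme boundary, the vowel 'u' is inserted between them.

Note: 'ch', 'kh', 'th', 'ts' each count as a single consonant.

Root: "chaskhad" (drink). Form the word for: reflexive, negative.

chaskhadusazuthats

Attach voice reflexive -sez → chaskhadsez.
Attach polarity negative -thets → chaskhadsezthets.
Apply vowel harmony: chaskhadsezthets → chaskhadsazthats.
Apply epenthesis: chaskhadsazthats → chaskhadusazuthats.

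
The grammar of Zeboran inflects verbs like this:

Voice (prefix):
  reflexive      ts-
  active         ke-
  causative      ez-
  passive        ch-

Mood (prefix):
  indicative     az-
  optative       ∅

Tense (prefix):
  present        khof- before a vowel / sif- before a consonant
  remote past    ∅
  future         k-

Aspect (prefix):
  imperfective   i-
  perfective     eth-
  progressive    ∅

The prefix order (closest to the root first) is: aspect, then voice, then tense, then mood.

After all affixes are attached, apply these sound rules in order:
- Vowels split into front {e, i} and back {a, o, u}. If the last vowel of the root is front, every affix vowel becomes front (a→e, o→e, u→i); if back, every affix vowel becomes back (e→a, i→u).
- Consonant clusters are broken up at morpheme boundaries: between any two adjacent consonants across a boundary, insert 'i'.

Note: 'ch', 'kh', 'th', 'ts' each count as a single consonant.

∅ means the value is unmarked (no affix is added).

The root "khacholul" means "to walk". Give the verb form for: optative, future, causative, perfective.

Attach aspect perfective eth- → ethkhacholul.
Attach voice causative ez- → ezethkhacholul.
Attach tense future k- → kezethkhacholul.
mood = optative: zero marking, form stays kezethkhacholul.
Apply vowel harmony: kezethkhacholul → kazathkhacholul.
Apply epenthesis: kazathkhacholul → kazathikhacholul.

kazathikhacholul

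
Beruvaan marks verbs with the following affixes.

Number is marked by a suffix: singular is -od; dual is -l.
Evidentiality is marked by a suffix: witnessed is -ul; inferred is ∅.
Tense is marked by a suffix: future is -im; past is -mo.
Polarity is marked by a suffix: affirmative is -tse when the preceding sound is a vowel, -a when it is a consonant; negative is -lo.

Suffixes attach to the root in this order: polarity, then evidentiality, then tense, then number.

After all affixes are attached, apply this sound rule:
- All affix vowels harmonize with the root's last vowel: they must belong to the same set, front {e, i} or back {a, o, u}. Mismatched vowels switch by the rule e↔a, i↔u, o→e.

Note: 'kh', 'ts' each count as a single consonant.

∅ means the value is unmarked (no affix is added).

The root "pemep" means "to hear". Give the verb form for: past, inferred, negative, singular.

pemeplemeed

Attach polarity negative -lo → pemeplo.
evidentiality = inferred: zero marking, form stays pemeplo.
Attach tense past -mo → pemeplomo.
Attach number singular -od → pemeplomood.
Apply vowel harmony: pemeplomood → pemeplemeed.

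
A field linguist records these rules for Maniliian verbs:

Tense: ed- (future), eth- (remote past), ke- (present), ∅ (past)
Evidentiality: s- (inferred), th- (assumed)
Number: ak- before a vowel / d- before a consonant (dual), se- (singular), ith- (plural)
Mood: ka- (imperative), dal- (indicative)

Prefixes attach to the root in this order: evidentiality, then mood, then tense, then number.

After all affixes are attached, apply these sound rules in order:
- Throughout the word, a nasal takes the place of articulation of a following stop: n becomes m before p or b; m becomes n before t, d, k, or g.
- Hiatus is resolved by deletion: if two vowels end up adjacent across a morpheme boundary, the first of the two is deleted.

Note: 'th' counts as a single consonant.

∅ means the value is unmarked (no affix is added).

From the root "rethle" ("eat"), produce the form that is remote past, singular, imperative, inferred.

sethkasrethle

Attach evidentiality inferred s- → srethle.
Attach mood imperative ka- → kasrethle.
Attach tense remote past eth- → ethkasrethle.
Attach number singular se- → seethkasrethle.
Nasal assimilation: no change.
Apply vowel deletion: seethkasrethle → sethkasrethle.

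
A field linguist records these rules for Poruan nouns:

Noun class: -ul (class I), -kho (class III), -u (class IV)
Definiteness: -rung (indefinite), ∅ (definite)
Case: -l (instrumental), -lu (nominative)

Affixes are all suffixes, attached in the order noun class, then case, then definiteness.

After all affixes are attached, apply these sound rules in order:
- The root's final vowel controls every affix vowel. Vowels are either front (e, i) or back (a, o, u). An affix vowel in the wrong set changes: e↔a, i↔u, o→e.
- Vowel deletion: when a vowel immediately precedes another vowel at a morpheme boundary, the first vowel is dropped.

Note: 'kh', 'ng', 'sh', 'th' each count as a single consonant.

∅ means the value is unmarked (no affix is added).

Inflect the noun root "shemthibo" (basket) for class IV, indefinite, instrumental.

Attach noun class class IV -u → shemthibou.
Attach case instrumental -l → shemthiboul.
Attach definiteness indefinite -rung → shemthiboulrung.
Vowel harmony: no change.
Apply vowel deletion: shemthiboulrung → shemthibulrung.

shemthibulrung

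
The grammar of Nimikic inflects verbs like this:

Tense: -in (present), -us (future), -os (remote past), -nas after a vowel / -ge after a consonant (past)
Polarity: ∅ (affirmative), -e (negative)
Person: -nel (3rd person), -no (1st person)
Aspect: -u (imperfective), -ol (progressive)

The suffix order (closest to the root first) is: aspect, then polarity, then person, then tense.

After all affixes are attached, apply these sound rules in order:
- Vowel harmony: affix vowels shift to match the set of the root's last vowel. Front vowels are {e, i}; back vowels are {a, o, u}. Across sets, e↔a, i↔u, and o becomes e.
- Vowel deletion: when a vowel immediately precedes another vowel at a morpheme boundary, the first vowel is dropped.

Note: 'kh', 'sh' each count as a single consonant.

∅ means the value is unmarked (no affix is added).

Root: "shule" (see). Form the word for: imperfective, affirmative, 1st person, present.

Attach aspect imperfective -u → shuleu.
polarity = affirmative: zero marking, form stays shuleu.
Attach person 1st person -no → shuleuno.
Attach tense present -in → shuleunoin.
Apply vowel harmony: shuleunoin → shuleinein.
Apply vowel deletion: shuleinein → shulinin.

shulinin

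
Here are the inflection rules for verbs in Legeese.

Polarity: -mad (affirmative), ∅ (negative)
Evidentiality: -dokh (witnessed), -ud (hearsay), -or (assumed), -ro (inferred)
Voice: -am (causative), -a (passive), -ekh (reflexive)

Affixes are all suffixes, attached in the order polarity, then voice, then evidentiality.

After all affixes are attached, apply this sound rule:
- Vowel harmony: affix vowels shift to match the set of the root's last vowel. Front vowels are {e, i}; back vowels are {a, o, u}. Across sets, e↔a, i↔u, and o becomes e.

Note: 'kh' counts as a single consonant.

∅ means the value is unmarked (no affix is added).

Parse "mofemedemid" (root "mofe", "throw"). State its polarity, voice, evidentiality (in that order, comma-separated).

affirmative, causative, hearsay

Segment: mofe-mad-am-ud.
polarity: -mad → affirmative.
voice: -am → causative.
evidentiality: -ud → hearsay.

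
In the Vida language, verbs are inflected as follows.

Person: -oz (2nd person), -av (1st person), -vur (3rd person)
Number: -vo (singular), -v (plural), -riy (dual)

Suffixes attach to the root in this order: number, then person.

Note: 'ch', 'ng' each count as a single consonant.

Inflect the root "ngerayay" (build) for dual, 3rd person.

Attach number dual -riy → ngerayayriy.
Attach person 3rd person -vur → ngerayayriyvur.

ngerayayriyvur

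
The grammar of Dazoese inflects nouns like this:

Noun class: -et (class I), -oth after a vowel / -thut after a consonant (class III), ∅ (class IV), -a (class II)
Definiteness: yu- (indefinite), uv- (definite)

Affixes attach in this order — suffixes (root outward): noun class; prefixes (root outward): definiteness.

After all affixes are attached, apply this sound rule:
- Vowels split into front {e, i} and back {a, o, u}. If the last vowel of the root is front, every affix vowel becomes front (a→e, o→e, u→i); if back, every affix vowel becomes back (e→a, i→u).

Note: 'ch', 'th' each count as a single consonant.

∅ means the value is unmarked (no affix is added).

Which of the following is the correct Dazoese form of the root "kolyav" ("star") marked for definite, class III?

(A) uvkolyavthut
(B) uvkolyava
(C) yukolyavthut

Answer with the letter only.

Attach noun class class III -thut (after consonant 'v') → kolyavthut.
Attach definiteness definite uv- → uvkolyavthut.
Vowel harmony: no change.
So the correct form is uvkolyavthut, option (A).
(C) yukolyavthut is wrong: it uses indefinite instead of definite for definiteness.
(B) uvkolyava is wrong: it uses class II instead of class III for noun class.

A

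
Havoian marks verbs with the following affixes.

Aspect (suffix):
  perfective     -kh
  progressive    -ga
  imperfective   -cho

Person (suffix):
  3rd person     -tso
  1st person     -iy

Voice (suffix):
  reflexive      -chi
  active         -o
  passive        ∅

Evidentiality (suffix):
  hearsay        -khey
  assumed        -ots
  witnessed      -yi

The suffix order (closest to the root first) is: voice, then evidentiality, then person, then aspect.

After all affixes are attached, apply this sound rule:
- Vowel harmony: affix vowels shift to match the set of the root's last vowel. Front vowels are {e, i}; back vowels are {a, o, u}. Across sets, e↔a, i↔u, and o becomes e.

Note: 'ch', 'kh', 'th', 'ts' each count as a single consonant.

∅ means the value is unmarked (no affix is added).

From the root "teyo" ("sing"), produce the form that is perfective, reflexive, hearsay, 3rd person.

Attach voice reflexive -chi → teyochi.
Attach evidentiality hearsay -khey → teyochikhey.
Attach person 3rd person -tso → teyochikheytso.
Attach aspect perfective -kh → teyochikheytsokh.
Apply vowel harmony: teyochikheytsokh → teyochukhaytsokh.

teyochukhaytsokh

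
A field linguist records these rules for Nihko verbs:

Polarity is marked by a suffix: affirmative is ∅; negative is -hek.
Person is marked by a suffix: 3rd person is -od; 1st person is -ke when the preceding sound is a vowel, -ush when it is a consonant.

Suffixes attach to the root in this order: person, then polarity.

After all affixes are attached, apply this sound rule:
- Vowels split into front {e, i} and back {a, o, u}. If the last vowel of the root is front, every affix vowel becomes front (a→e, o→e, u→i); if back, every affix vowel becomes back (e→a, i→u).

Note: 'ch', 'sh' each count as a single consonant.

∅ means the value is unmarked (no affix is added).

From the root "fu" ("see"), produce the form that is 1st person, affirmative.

Attach person 1st person -ke (after vowel 'u') → fuke.
polarity = affirmative: zero marking, form stays fuke.
Apply vowel harmony: fuke → fuka.

fuka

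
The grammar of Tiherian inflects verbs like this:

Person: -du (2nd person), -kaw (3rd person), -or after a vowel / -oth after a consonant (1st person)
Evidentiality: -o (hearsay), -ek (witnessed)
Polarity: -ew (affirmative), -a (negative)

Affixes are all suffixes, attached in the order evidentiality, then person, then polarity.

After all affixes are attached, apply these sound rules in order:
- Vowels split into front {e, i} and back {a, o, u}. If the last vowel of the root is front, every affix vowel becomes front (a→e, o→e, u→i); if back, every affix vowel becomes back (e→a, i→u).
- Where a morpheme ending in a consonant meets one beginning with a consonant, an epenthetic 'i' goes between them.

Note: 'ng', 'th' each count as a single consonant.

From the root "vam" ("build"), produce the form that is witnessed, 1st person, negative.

vamakotha

Attach evidentiality witnessed -ek → vamek.
Attach person 1st person -oth (after consonant 'k') → vamekoth.
Attach polarity negative -a → vamekotha.
Apply vowel harmony: vamekotha → vamakotha.
Epenthesis: no change.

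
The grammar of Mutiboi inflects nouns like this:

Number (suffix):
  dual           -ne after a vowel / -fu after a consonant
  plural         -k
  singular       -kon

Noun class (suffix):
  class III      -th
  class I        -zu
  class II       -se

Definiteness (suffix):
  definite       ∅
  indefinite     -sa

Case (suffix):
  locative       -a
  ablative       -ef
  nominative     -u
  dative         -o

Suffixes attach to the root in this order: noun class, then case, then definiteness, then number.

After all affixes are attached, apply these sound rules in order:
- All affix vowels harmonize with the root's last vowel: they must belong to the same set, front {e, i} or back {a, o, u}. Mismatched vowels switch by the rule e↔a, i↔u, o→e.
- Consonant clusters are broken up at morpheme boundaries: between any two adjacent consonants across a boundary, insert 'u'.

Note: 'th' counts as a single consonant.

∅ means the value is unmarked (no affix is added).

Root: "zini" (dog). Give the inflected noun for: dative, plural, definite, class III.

Attach noun class class III -th → zinith.
Attach case dative -o → zinitho.
definiteness = definite: zero marking, form stays zinitho.
Attach number plural -k → zinithok.
Apply vowel harmony: zinithok → zinithek.
Epenthesis: no change.

zinithek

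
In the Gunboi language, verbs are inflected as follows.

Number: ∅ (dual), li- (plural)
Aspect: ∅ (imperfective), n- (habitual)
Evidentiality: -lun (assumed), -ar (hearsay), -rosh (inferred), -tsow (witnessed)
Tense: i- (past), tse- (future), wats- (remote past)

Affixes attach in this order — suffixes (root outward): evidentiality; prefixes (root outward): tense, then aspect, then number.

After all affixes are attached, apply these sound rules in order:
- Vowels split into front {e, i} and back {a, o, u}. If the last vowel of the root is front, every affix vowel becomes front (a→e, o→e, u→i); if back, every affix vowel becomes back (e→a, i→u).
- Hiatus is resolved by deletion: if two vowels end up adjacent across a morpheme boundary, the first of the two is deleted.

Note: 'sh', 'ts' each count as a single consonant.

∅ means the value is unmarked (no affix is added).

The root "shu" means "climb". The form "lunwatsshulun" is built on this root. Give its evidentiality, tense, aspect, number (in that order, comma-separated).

assumed, remote past, habitual, plural

Segment: li-n-wats-shu-lun.
evidentiality: -lun → assumed.
tense: wats- → remote past.
aspect: n- → habitual.
number: li- → plural.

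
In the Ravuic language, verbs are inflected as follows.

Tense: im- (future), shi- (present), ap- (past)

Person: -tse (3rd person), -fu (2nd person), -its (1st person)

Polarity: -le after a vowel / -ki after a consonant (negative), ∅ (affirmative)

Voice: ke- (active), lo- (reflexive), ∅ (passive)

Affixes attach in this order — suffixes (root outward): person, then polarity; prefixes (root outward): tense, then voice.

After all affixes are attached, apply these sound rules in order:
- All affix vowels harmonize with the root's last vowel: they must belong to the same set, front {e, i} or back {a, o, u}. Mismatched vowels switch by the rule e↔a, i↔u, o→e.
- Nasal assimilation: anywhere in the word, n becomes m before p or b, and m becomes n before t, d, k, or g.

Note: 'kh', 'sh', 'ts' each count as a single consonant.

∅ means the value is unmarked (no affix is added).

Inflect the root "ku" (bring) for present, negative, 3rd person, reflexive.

Attach person 3rd person -tse → kutse.
Attach tense present shi- → shikutse.
Attach voice reflexive lo- → loshikutse.
Attach polarity negative -le (after vowel 'e') → loshikutsele.
Apply vowel harmony: loshikutsele → loshukutsala.
Nasal assimilation: no change.

loshukutsala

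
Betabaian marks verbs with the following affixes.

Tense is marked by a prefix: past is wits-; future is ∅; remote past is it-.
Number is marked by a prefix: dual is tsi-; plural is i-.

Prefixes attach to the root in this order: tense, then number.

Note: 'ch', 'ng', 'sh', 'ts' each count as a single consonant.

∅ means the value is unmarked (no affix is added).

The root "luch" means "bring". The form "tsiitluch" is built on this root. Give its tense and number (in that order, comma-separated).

remote past, dual

Segment: tsi-it-luch.
tense: it- → remote past.
number: tsi- → dual.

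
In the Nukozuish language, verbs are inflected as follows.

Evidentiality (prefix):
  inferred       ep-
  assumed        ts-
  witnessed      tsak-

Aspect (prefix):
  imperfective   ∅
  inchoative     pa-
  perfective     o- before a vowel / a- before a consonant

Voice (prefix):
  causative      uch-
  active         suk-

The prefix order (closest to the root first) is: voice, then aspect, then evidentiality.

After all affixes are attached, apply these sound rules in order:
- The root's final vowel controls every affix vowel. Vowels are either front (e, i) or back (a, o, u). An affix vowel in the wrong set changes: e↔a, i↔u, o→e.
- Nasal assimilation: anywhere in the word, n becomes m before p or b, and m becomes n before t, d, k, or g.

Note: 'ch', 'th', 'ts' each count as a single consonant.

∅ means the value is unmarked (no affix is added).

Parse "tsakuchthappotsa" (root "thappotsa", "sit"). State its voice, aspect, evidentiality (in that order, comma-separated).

causative, imperfective, witnessed

Segment: tsak-uch-thappotsa.
voice: uch- → causative.
aspect: ∅ → imperfective.
evidentiality: tsak- → witnessed.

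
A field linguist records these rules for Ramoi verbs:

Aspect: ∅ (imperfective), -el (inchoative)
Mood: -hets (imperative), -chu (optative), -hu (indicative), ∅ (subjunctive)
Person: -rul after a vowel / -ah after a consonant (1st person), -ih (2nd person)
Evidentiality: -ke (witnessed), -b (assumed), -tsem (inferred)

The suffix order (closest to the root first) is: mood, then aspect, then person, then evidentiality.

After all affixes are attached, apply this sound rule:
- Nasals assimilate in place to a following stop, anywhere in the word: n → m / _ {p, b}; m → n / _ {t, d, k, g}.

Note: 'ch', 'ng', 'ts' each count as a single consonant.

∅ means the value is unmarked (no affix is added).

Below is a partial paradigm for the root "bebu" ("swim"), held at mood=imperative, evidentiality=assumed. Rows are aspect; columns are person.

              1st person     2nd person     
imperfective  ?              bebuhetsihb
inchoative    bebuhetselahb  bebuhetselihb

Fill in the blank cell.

Attach mood imperative -hets → bebuhets.
aspect = imperfective: zero marking, form stays bebuhets.
Attach person 1st person -ah (after consonant 'ts') → bebuhetsah.
Attach evidentiality assumed -b → bebuhetsahb.
Nasal assimilation: no change.

bebuhetsahb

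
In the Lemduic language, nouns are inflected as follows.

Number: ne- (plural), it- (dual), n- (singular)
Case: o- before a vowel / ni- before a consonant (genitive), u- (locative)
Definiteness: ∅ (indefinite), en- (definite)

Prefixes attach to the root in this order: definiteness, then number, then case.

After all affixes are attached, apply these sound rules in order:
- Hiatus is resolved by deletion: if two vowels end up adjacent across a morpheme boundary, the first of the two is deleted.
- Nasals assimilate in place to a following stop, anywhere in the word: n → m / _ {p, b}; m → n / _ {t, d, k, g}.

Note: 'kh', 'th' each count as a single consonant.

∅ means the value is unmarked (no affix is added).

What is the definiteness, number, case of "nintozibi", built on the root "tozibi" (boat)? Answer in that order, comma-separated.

Segment: ni-n-tozibi.
definiteness: ∅ → indefinite.
number: n- → singular.
case: o/ni- → genitive.

indefinite, singular, genitive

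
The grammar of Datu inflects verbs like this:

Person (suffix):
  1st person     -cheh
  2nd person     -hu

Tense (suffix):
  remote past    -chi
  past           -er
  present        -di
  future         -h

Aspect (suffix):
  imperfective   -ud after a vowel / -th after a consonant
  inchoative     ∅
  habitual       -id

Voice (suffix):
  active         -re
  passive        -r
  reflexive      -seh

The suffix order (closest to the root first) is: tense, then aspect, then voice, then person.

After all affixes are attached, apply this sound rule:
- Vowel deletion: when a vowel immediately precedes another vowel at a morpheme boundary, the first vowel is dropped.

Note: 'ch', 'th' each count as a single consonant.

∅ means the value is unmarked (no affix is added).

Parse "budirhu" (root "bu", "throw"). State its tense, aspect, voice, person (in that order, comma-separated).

present, inchoative, passive, 2nd person

Segment: bu-di-r-hu.
tense: -di → present.
aspect: ∅ → inchoative.
voice: -r → passive.
person: -hu → 2nd person.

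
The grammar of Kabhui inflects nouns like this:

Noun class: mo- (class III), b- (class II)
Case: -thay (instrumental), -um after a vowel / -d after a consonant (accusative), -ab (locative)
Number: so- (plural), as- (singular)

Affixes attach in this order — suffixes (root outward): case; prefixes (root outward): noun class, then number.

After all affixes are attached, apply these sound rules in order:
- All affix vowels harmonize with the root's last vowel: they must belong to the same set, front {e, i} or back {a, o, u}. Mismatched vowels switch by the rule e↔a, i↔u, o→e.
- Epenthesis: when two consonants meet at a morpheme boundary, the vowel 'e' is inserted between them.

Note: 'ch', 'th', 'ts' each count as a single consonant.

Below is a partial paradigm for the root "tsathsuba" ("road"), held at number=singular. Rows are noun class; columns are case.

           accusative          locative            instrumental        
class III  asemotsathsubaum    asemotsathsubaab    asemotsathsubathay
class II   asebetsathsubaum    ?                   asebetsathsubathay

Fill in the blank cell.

Attach noun class class II b- → btsathsuba.
Attach case locative -ab → btsathsubaab.
Attach number singular as- → asbtsathsubaab.
Vowel harmony: no change.
Apply epenthesis: asbtsathsubaab → asebetsathsubaab.

asebetsathsubaab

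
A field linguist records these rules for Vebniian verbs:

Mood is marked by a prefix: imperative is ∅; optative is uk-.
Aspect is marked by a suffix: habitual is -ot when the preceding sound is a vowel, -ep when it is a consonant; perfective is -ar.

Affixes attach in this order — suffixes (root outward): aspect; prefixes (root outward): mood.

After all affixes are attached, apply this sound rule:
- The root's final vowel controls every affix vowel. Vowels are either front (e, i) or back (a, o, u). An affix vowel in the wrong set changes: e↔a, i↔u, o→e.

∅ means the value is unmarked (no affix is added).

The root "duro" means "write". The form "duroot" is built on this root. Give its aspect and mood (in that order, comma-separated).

habitual, imperative

Segment: duro-ot.
aspect: -ot/ep → habitual.
mood: ∅ → imperative.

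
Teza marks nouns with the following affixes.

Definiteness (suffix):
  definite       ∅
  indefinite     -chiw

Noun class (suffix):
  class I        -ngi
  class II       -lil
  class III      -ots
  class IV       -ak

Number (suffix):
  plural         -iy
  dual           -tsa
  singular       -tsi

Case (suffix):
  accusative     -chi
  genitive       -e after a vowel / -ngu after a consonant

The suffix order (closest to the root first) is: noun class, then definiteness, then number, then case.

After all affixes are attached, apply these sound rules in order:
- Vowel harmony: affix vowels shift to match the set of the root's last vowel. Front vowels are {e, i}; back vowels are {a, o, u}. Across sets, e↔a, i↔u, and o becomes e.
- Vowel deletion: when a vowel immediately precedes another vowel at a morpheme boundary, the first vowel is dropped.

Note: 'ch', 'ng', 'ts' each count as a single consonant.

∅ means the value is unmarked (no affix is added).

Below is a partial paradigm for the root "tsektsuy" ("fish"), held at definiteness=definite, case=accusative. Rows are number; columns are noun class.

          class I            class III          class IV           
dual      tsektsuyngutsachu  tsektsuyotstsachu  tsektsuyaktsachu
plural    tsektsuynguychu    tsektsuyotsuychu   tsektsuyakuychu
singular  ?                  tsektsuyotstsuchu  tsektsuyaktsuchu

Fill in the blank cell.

tsektsuyngutsuchu

Attach noun class class I -ngi → tsektsuyngi.
definiteness = definite: zero marking, form stays tsektsuyngi.
Attach number singular -tsi → tsektsuyngitsi.
Attach case accusative -chi → tsektsuyngitsichi.
Apply vowel harmony: tsektsuyngitsichi → tsektsuyngutsuchu.
Vowel deletion: no change.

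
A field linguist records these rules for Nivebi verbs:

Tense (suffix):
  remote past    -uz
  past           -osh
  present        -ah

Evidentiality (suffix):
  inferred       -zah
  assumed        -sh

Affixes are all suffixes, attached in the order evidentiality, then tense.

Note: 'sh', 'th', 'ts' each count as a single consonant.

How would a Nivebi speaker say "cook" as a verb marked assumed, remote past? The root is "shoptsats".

shoptsatsshuz

Attach evidentiality assumed -sh → shoptsatssh.
Attach tense remote past -uz → shoptsatsshuz.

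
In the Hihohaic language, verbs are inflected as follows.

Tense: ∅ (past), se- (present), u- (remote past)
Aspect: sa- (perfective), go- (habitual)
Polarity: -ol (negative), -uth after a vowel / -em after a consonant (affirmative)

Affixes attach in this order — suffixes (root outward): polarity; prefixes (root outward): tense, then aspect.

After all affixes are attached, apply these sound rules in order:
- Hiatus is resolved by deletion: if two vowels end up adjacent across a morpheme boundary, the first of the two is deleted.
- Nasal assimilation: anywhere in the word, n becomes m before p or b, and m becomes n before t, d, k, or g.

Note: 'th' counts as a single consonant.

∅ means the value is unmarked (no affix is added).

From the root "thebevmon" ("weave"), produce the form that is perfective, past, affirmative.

sathebevmonem

tense = past: zero marking, form stays thebevmon.
Attach polarity affirmative -em (after consonant 'n') → thebevmonem.
Attach aspect perfective sa- → sathebevmonem.
Vowel deletion: no change.
Nasal assimilation: no change.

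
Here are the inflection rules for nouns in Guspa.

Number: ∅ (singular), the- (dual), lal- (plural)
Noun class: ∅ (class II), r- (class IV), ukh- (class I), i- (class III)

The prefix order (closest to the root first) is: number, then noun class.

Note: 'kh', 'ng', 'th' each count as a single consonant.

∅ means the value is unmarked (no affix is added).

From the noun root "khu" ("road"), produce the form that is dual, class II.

Attach number dual the- → thekhu.
noun class = class II: zero marking, form stays thekhu.

thekhu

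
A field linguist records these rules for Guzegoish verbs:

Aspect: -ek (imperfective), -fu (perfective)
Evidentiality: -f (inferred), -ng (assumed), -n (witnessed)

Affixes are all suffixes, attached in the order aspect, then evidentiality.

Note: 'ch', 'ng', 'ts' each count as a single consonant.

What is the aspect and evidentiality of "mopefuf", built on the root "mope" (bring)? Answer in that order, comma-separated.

perfective, inferred

Segment: mope-fu-f.
aspect: -fu → perfective.
evidentiality: -f → inferred.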